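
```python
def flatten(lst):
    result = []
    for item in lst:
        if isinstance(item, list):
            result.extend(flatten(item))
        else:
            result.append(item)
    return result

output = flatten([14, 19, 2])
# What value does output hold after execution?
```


flatten([14, 19, 2])
Processing each element:
  14 is not a list -> append 14
  19 is not a list -> append 19
  2 is not a list -> append 2
= [14, 19, 2]


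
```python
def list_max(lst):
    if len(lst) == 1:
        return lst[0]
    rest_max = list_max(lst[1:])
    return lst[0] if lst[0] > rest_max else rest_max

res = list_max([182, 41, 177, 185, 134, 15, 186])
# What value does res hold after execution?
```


list_max([182, 41, 177, 185, 134, 15, 186])
= compare 182 with list_max([41, 177, 185, 134, 15, 186])
= compare 41 with list_max([177, 185, 134, 15, 186])
= compare 177 with list_max([185, 134, 15, 186])
= compare 185 with list_max([134, 15, 186])
= compare 134 with list_max([15, 186])
= compare 15 with list_max([186])
Base: list_max([186]) = 186
compare 15 with 186: max = 186
compare 134 with 186: max = 186
compare 185 with 186: max = 186
compare 177 with 186: max = 186
compare 41 with 186: max = 186
compare 182 with 186: max = 186
= 186


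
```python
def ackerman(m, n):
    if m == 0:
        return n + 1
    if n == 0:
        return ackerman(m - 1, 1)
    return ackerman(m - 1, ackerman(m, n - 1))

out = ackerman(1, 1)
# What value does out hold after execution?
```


ackerman(1, 1)
= ackerman(0, ackerman(1, 0))
First compute ackerman(1, 0) = 2
= ackerman(0, 2)
= 3


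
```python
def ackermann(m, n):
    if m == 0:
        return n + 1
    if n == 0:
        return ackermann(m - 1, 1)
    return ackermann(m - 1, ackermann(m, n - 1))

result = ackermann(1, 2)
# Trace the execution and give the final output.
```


ackermann(1, 2)
= ackermann(0, ackermann(1, 1))
First compute ackermann(1, 1) = 3
= ackermann(0, 3)
= 4


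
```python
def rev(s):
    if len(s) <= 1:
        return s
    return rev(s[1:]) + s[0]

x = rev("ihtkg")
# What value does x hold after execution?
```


rev("ihtkg")
= rev("htkg") + "i"
= rev("tkg") + "h" + "i"
= rev("kg") + "t" + "h" + "i"
= rev("g") + "k" + "t" + "h" + "i"
= "g" + "k" + "t" + "h" + "i"
= "gkthi"


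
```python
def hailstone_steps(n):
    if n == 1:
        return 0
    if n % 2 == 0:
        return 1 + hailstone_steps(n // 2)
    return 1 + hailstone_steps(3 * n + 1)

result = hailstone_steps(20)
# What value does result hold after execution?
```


hailstone_steps(20)
20 is even -> hailstone_steps(10)
10 is even -> hailstone_steps(5)
5 is odd -> 3*5+1 = 16 -> hailstone_steps(16)
16 is even -> hailstone_steps(8)
8 is even -> hailstone_steps(4)
4 is even -> hailstone_steps(2)
2 is even -> hailstone_steps(1)
Reached 1 after 7 steps
= 7


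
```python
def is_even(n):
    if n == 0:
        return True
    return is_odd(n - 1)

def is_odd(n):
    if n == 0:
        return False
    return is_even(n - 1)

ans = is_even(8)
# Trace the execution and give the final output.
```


is_even(8)
= is_odd(7)
= is_even(6)
= is_odd(5)
= is_even(4)
= is_odd(3)
= is_even(2)
= is_odd(1)
= is_even(0)
n == 0: return True
= True


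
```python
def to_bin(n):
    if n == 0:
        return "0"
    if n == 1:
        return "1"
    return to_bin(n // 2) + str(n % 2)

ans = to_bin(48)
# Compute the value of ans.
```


to_bin(48)
= to_bin(24) + "0"
= to_bin(12) + "0" + "0"
= to_bin(6) + "0" + "0" + "0"
= to_bin(3) + "0" + "0" + "0" + "0"
= to_bin(1) + "1" + "0" + "0" + "0" + "0"
= "1" + "1" + "0" + "0" + "0" + "0"
= "110000"


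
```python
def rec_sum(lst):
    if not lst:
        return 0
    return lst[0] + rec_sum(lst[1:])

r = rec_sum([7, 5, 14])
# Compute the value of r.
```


rec_sum([7, 5, 14])
= 7 + rec_sum([5, 14])
= 7 + 5 + rec_sum([14])
= 7 + 5 + 14 + rec_sum([])
= 7 + 5 + 14 + 0
= 26


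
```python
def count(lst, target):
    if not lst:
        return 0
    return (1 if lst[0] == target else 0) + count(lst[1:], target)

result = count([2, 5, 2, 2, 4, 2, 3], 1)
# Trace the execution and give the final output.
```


count([2, 5, 2, 2, 4, 2, 3], 1)
lst[0]=2 != 1: 0 + count([5, 2, 2, 4, 2, 3], 1)
lst[0]=5 != 1: 0 + count([2, 2, 4, 2, 3], 1)
lst[0]=2 != 1: 0 + count([2, 4, 2, 3], 1)
lst[0]=2 != 1: 0 + count([4, 2, 3], 1)
lst[0]=4 != 1: 0 + count([2, 3], 1)
lst[0]=2 != 1: 0 + count([3], 1)
lst[0]=3 != 1: 0 + count([], 1)
= 0


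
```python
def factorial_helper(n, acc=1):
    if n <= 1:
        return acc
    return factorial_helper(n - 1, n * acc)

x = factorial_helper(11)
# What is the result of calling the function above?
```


factorial_helper(11, 1)
= factorial_helper(10, 11 * 1) = factorial_helper(10, 11)
= factorial_helper(9, 10 * 11) = factorial_helper(9, 110)
= factorial_helper(8, 9 * 110) = factorial_helper(8, 990)
= factorial_helper(7, 8 * 990) = factorial_helper(7, 7920)
= factorial_helper(6, 7 * 7920) = factorial_helper(6, 55440)
= factorial_helper(5, 6 * 55440) = factorial_helper(5, 332640)
= factorial_helper(4, 5 * 332640) = factorial_helper(4, 1663200)
= factorial_helper(3, 4 * 1663200) = factorial_helper(3, 6652800)
= factorial_helper(2, 3 * 6652800) = factorial_helper(2, 19958400)
= factorial_helper(1, 2 * 19958400) = factorial_helper(1, 39916800)
n <= 1, return acc = 39916800


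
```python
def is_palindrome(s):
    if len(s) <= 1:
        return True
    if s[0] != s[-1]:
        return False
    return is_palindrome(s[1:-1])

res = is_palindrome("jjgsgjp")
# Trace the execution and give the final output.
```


is_palindrome("jjgsgjp")
"jjgsgjp": s[0]='j' != s[-1]='p' -> False
= False


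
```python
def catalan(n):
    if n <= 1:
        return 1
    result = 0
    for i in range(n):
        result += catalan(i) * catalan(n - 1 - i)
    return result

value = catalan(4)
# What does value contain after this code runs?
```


catalan(4)
= sum of catalan(i) * catalan(4-1-i) for i in 0..3
First compute sub-values bottom-up:
  catalan(0) = 1, catalan(1) = 1
  catalan(2) = 1*1 + 1*1 = 2
  catalan(3) = 1*2 + 1*1 + 2*1 = 5
Now catalan(4):
  catalan(0)*catalan(3) = 1*5 = 5
  catalan(1)*catalan(2) = 1*2 = 2
  catalan(2)*catalan(1) = 2*1 = 2
  catalan(3)*catalan(0) = 5*1 = 5
= 5 + 2 + 2 + 5
= 14


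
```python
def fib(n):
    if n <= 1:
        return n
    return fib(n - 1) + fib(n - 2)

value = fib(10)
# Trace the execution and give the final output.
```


fib(10)
= fib(9) + fib(8)
= (fib(8) + fib(7)) + fib(8)
Computing bottom-up: fib(0)=0, fib(1)=1, fib(2)=1, fib(3)=2, fib(4)=3, fib(5)=5, fib(6)=8, fib(7)=13, fib(8)=21, fib(9)=34, fib(10)=55
= 55


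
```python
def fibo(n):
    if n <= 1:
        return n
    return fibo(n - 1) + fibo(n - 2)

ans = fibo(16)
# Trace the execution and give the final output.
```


fibo(16)
= fibo(15) + fibo(14)
= (fibo(14) + fibo(13)) + fibo(14)
Computing bottom-up: fibo(0)=0, fibo(1)=1, fibo(2)=1, fibo(3)=2, fibo(4)=3, fibo(5)=5, fibo(6)=8, fibo(7)=13, fibo(8)=21, fibo(9)=34, fibo(10)=55, fibo(11)=89, fibo(12)=144, fibo(13)=233, fibo(14)=377, fibo(15)=610, fibo(16)=987
= 987


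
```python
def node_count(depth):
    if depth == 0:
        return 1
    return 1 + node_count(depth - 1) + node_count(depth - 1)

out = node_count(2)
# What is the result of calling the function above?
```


node_count(2)
= 1 + node_count(1) + node_count(1)
= 1 + 2 * node_count(1)
node_count(k) = 2^(k+1) - 1
node_count(0) = 1
node_count(1) = 3
node_count(2) = 7
node_count(2) = 2^3 - 1 = 7


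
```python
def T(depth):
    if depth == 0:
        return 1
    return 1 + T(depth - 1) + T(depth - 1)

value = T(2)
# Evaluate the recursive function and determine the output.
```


T(2)
= 1 + T(1) + T(1)
= 1 + 2 * T(1)
T(k) = 2^(k+1) - 1
T(0) = 1
T(1) = 3
T(2) = 7
T(2) = 2^3 - 1 = 7


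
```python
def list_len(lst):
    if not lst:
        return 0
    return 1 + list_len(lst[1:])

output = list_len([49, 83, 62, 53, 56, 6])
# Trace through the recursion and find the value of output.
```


list_len([49, 83, 62, 53, 56, 6])
= 1 + list_len([83, 62, 53, 56, 6])
= 1 + 1 + list_len([62, 53, 56, 6])
= 1 + 1 + 1 + list_len([53, 56, 6])
= 1 + 1 + 1 + 1 + list_len([56, 6])
= 1 + 1 + 1 + 1 + 1 + list_len([6])
= 1 + 1 + 1 + 1 + 1 + 1 + list_len([])
= 1 + 1 + 1 + 1 + 1 + 1 + 0
= 6


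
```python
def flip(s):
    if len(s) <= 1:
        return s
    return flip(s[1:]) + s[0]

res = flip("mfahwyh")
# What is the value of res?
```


flip("mfahwyh")
= flip("fahwyh") + "m"
= flip("ahwyh") + "f" + "m"
= flip("hwyh") + "a" + "f" + "m"
= flip("wyh") + "h" + "a" + "f" + "m"
= flip("yh") + "w" + "h" + "a" + "f" + "m"
= flip("h") + "y" + "w" + "h" + "a" + "f" + "m"
= "h" + "y" + "w" + "h" + "a" + "f" + "m"
= "hywhafm"


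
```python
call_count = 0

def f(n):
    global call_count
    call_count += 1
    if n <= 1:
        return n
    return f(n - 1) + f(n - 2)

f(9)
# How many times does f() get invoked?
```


f(9) calls f(8) and f(7); each non-base call branches into two more.
Let C(k) = total number of calls made by f(k), including the call to f(k) itself.
Base cases: C(0) = 1, C(1) = 1
Recurrence: C(k) = 1 + C(k-1) + C(k-2)
  C(2) = 1 + C(1) + C(0) = 1 + 1 + 1 = 3
  C(3) = 1 + C(2) + C(1) = 1 + 3 + 1 = 5
  C(4) = 1 + C(3) + C(2) = 1 + 5 + 3 = 9
  C(5) = 1 + C(4) + C(3) = 1 + 9 + 5 = 15
  C(6) = 1 + C(5) + C(4) = 1 + 15 + 9 = 25
  C(7) = 1 + C(6) + C(5) = 1 + 25 + 15 = 41
  C(8) = 1 + C(7) + C(6) = 1 + 41 + 25 = 67
  C(9) = 1 + C(8) + C(7) = 1 + 67 + 41 = 109
Total calls = C(9) = 109


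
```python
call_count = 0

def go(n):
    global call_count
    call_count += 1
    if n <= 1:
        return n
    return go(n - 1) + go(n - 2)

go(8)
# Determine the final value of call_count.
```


go(8) calls go(7) and go(6); each non-base call branches into two more.
Let C(k) = total number of calls made by go(k), including the call to go(k) itself.
Base cases: C(0) = 1, C(1) = 1
Recurrence: C(k) = 1 + C(k-1) + C(k-2)
  C(2) = 1 + C(1) + C(0) = 1 + 1 + 1 = 3
  C(3) = 1 + C(2) + C(1) = 1 + 3 + 1 = 5
  C(4) = 1 + C(3) + C(2) = 1 + 5 + 3 = 9
  C(5) = 1 + C(4) + C(3) = 1 + 9 + 5 = 15
  C(6) = 1 + C(5) + C(4) = 1 + 15 + 9 = 25
  C(7) = 1 + C(6) + C(5) = 1 + 25 + 15 = 41
  C(8) = 1 + C(7) + C(6) = 1 + 41 + 25 = 67
Total calls = C(8) = 67


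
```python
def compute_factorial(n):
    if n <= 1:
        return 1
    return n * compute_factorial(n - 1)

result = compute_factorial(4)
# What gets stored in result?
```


compute_factorial(4)
= 4 * compute_factorial(3)
= 4 * 3 * compute_factorial(2)
= 4 * 3 * 2 * compute_factorial(1)
= 4 * 3 * 2 * 1
= 24


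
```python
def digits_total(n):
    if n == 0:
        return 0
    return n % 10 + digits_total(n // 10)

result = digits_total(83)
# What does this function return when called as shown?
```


digits_total(83)
= 3 + digits_total(8)
= 3 + 8 + digits_total(0)
= 3 + 8 + 0
= 11


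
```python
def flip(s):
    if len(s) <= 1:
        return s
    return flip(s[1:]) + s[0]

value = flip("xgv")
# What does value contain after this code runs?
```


flip("xgv")
= flip("gv") + "x"
= flip("v") + "g" + "x"
= "v" + "g" + "x"
= "vgx"


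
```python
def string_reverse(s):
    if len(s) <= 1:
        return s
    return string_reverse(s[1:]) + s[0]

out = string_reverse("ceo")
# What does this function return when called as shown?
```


string_reverse("ceo")
= string_reverse("eo") + "c"
= string_reverse("o") + "e" + "c"
= "o" + "e" + "c"
= "oec"


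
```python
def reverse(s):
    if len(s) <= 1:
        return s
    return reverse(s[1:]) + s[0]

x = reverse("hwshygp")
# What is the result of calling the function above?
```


reverse("hwshygp")
= reverse("wshygp") + "h"
= reverse("shygp") + "w" + "h"
= reverse("hygp") + "s" + "w" + "h"
= reverse("ygp") + "h" + "s" + "w" + "h"
= reverse("gp") + "y" + "h" + "s" + "w" + "h"
= reverse("p") + "g" + "y" + "h" + "s" + "w" + "h"
= "p" + "g" + "y" + "h" + "s" + "w" + "h"
= "pgyhswh"


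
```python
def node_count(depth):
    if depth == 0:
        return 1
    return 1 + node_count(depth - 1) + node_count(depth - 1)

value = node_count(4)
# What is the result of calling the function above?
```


node_count(4)
= 1 + node_count(3) + node_count(3)
= 1 + 2 * node_count(3)
node_count(k) = 2^(k+1) - 1
node_count(0) = 1
node_count(1) = 3
node_count(2) = 7
node_count(3) = 15
node_count(4) = 31
node_count(4) = 2^5 - 1 = 31


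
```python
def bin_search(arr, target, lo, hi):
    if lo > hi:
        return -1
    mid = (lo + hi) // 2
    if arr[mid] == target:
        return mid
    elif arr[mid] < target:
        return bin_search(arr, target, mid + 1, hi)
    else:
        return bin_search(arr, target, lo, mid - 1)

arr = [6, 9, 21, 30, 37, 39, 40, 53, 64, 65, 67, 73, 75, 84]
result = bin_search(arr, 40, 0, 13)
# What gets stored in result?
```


bin_search(arr, 40, 0, 13)
lo=0, hi=13, mid=6, arr[mid]=40
arr[6] == 40, found at index 6
= 6


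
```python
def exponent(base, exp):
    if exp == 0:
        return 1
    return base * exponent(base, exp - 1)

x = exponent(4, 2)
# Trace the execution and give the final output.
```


exponent(4, 2)
= 4 * exponent(4, 1)
= 4 * 4 * exponent(4, 0)
= 4 * 4 * 1
= 16


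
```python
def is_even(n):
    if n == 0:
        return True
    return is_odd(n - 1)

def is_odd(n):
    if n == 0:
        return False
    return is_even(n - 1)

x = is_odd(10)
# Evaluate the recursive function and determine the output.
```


is_odd(10)
= is_even(9)
= is_odd(8)
= is_even(7)
= is_odd(6)
= is_even(5)
= is_odd(4)
= is_even(3)
= is_odd(2)
= is_even(1)
= is_odd(0)
n == 0: return False
= False


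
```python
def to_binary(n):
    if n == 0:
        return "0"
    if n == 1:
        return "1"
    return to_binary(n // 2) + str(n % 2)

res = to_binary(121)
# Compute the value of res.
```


to_binary(121)
= to_binary(60) + "1"
= to_binary(30) + "0" + "1"
= to_binary(15) + "0" + "0" + "1"
= to_binary(7) + "1" + "0" + "0" + "1"
= to_binary(3) + "1" + "1" + "0" + "0" + "1"
= to_binary(1) + "1" + "1" + "1" + "0" + "0" + "1"
= "1" + "1" + "1" + "1" + "0" + "0" + "1"
= "1111001"


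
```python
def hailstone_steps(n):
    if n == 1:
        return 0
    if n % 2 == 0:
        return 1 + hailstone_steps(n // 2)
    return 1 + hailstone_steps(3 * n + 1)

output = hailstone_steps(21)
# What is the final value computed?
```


hailstone_steps(21)
21 is odd -> 3*21+1 = 64 -> hailstone_steps(64)
64 is even -> hailstone_steps(32)
32 is even -> hailstone_steps(16)
16 is even -> hailstone_steps(8)
8 is even -> hailstone_steps(4)
4 is even -> hailstone_steps(2)
2 is even -> hailstone_steps(1)
Reached 1 after 7 steps
= 7


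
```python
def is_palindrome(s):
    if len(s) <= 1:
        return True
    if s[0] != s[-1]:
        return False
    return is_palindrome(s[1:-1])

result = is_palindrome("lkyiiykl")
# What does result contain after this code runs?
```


is_palindrome("lkyiiykl")
"lkyiiykl": s[0]='l' == s[-1]='l' -> is_palindrome("kyiiyk")
"kyiiyk": s[0]='k' == s[-1]='k' -> is_palindrome("yiiy")
"yiiy": s[0]='y' == s[-1]='y' -> is_palindrome("ii")
"ii": s[0]='i' == s[-1]='i' -> is_palindrome("")
"": len <= 1 -> True
= True


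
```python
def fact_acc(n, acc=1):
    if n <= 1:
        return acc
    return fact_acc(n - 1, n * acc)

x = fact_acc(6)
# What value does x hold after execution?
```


fact_acc(6, 1)
= fact_acc(5, 6 * 1) = fact_acc(5, 6)
= fact_acc(4, 5 * 6) = fact_acc(4, 30)
= fact_acc(3, 4 * 30) = fact_acc(3, 120)
= fact_acc(2, 3 * 120) = fact_acc(2, 360)
= fact_acc(1, 2 * 360) = fact_acc(1, 720)
n <= 1, return acc = 720


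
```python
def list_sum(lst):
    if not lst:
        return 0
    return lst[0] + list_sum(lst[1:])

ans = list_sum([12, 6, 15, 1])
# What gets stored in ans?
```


list_sum([12, 6, 15, 1])
= 12 + list_sum([6, 15, 1])
= 12 + 6 + list_sum([15, 1])
= 12 + 6 + 15 + list_sum([1])
= 12 + 6 + 15 + 1 + list_sum([])
= 12 + 6 + 15 + 1 + 0
= 34


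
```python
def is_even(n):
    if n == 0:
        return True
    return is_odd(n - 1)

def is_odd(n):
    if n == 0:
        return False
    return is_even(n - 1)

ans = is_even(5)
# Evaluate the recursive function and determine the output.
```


is_even(5)
= is_odd(4)
= is_even(3)
= is_odd(2)
= is_even(1)
= is_odd(0)
n == 0: return False
= False


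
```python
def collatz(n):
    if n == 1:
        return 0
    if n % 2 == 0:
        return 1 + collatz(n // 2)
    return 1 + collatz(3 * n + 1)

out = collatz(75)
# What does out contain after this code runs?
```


collatz(75)
75 is odd -> 3*75+1 = 226 -> collatz(226)
226 is even -> collatz(113)
113 is odd -> 3*113+1 = 340 -> collatz(340)
340 is even -> collatz(170)
170 is even -> collatz(85)
85 is odd -> 3*85+1 = 256 -> collatz(256)
256 is even -> collatz(128)
128 is even -> collatz(64)
64 is even -> collatz(32)
32 is even -> collatz(16)
16 is even -> collatz(8)
8 is even -> collatz(4)
4 is even -> collatz(2)
2 is even -> collatz(1)
Reached 1 after 14 steps
= 14


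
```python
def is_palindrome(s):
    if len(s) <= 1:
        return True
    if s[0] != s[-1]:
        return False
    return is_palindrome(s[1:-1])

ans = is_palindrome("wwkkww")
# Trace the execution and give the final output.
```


is_palindrome("wwkkww")
"wwkkww": s[0]='w' == s[-1]='w' -> is_palindrome("wkkw")
"wkkw": s[0]='w' == s[-1]='w' -> is_palindrome("kk")
"kk": s[0]='k' == s[-1]='k' -> is_palindrome("")
"": len <= 1 -> True
= True


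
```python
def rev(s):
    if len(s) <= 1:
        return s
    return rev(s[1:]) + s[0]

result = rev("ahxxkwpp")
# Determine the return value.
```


rev("ahxxkwpp")
= rev("hxxkwpp") + "a"
= rev("xxkwpp") + "h" + "a"
= rev("xkwpp") + "x" + "h" + "a"
= rev("kwpp") + "x" + "x" + "h" + "a"
= rev("wpp") + "k" + "x" + "x" + "h" + "a"
= rev("pp") + "w" + "k" + "x" + "x" + "h" + "a"
= rev("p") + "p" + "w" + "k" + "x" + "x" + "h" + "a"
= "p" + "p" + "w" + "k" + "x" + "x" + "h" + "a"
= "ppwkxxha"


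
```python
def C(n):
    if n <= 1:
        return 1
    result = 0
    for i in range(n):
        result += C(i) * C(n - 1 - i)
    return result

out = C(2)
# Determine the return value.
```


C(2)
= sum of C(i) * C(2-1-i) for i in 0..1
  C(0)*C(1) = 1*1 = 1
  C(1)*C(0) = 1*1 = 1
= 1 + 1
= 2


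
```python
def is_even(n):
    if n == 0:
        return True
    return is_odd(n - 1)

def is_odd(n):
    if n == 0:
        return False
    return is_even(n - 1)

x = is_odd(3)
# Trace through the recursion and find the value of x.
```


is_odd(3)
= is_even(2)
= is_odd(1)
= is_even(0)
n == 0: return True
= True


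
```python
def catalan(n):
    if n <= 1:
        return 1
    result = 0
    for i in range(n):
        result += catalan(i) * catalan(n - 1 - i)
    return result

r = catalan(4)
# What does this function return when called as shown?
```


catalan(4)
= sum of catalan(i) * catalan(4-1-i) for i in 0..3
First compute sub-values bottom-up:
  catalan(0) = 1, catalan(1) = 1
  catalan(2) = 1*1 + 1*1 = 2
  catalan(3) = 1*2 + 1*1 + 2*1 = 5
Now catalan(4):
  catalan(0)*catalan(3) = 1*5 = 5
  catalan(1)*catalan(2) = 1*2 = 2
  catalan(2)*catalan(1) = 2*1 = 2
  catalan(3)*catalan(0) = 5*1 = 5
= 5 + 2 + 2 + 5
= 14


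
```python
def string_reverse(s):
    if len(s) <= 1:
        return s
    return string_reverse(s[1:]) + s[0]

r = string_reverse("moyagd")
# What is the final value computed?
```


string_reverse("moyagd")
= string_reverse("oyagd") + "m"
= string_reverse("yagd") + "o" + "m"
= string_reverse("agd") + "y" + "o" + "m"
= string_reverse("gd") + "a" + "y" + "o" + "m"
= string_reverse("d") + "g" + "a" + "y" + "o" + "m"
= "d" + "g" + "a" + "y" + "o" + "m"
= "dgayom"


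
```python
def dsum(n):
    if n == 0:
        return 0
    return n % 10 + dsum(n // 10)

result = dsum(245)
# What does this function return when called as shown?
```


dsum(245)
= 5 + dsum(24)
= 5 + 4 + dsum(2)
= 5 + 4 + 2 + dsum(0)
= 5 + 4 + 2 + 0
= 11


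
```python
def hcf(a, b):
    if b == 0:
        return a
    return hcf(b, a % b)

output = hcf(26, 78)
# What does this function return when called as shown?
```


hcf(26, 78)
= hcf(78, 26 % 78) = hcf(78, 26)
= hcf(26, 78 % 26) = hcf(26, 0)
b == 0, return a = 26


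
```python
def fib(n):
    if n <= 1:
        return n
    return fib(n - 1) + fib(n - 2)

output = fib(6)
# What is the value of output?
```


fib(6)
= fib(5) + fib(4)
= (fib(4) + fib(3)) + fib(4)
Computing bottom-up: fib(0)=0, fib(1)=1, fib(2)=1, fib(3)=2, fib(4)=3, fib(5)=5, fib(6)=8
= 8


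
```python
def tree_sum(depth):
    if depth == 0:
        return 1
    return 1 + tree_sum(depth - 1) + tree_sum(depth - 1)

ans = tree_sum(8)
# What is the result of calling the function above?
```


tree_sum(8)
= 1 + tree_sum(7) + tree_sum(7)
= 1 + 2 * tree_sum(7)
tree_sum(k) = 2^(k+1) - 1
tree_sum(0) = 1
tree_sum(1) = 3
tree_sum(2) = 7
tree_sum(3) = 15
tree_sum(4) = 31
tree_sum(8) = 2^9 - 1 = 511


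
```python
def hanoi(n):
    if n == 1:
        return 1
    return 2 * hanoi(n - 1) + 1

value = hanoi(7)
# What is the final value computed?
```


hanoi(7)
= 2 * hanoi(6) + 1
= 2 * (2 * hanoi(5) + 1) + 1
= 2 * (2 * (2 * hanoi(4) + 1) + 1) + 1
= 2 * (2 * (2 * (2 * hanoi(3) + 1) + 1) + 1) + 1
= 2 * (2 * (2 * (2 * (2 * hanoi(2) + 1) + 1) + 1) + 1) + 1
= 2 * (2 * (2 * (2 * (2 * (2 * hanoi(1) + 1) + 1) + 1) + 1) + 1) + 1
Now compute bottom-up:
hanoi(1) = 1
hanoi(2) = 2 * 1 + 1 = 3
hanoi(3) = 2 * 3 + 1 = 7
hanoi(4) = 2 * 7 + 1 = 15
hanoi(5) = 2 * 15 + 1 = 31
hanoi(6) = 2 * 31 + 1 = 63
hanoi(7) = 2 * 63 + 1 = 127
= 127


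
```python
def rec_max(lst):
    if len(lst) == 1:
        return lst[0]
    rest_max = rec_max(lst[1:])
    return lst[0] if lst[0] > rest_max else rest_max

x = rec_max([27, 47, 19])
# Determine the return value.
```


rec_max([27, 47, 19])
= compare 27 with rec_max([47, 19])
= compare 47 with rec_max([19])
Base: rec_max([19]) = 19
compare 47 with 19: max = 47
compare 27 with 47: max = 47
= 47


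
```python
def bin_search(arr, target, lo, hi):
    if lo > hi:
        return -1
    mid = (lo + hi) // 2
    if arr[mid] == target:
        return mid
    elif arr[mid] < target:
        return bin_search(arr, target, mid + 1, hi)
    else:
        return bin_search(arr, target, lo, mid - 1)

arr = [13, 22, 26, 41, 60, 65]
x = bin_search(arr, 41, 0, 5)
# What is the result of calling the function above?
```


bin_search(arr, 41, 0, 5)
lo=0, hi=5, mid=2, arr[mid]=26
26 < 41, search right half
lo=3, hi=5, mid=4, arr[mid]=60
60 > 41, search left half
lo=3, hi=3, mid=3, arr[mid]=41
arr[3] == 41, found at index 3
= 3


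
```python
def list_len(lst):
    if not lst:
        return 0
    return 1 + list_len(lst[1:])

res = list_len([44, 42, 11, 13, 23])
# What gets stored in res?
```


list_len([44, 42, 11, 13, 23])
= 1 + list_len([42, 11, 13, 23])
= 1 + 1 + list_len([11, 13, 23])
= 1 + 1 + 1 + list_len([13, 23])
= 1 + 1 + 1 + 1 + list_len([23])
= 1 + 1 + 1 + 1 + 1 + list_len([])
= 1 + 1 + 1 + 1 + 1 + 0
= 5


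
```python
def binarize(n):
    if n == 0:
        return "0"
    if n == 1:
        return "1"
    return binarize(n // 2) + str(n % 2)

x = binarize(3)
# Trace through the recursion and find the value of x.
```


binarize(3)
= binarize(1) + "1"
= "1" + "1"
= "11"


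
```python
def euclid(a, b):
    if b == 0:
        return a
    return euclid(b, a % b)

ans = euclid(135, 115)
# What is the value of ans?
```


euclid(135, 115)
= euclid(115, 135 % 115) = euclid(115, 20)
= euclid(20, 115 % 20) = euclid(20, 15)
= euclid(15, 20 % 15) = euclid(15, 5)
= euclid(5, 15 % 5) = euclid(5, 0)
b == 0, return a = 5


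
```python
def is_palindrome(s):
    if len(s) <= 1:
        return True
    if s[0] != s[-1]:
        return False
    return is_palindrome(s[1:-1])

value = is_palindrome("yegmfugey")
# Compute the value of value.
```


is_palindrome("yegmfugey")
"yegmfugey": s[0]='y' == s[-1]='y' -> is_palindrome("egmfuge")
"egmfuge": s[0]='e' == s[-1]='e' -> is_palindrome("gmfug")
"gmfug": s[0]='g' == s[-1]='g' -> is_palindrome("mfu")
"mfu": s[0]='m' != s[-1]='u' -> False
= False


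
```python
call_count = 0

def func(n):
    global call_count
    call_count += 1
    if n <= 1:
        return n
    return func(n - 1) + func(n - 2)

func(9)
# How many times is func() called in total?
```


func(9) calls func(8) and func(7); each non-base call branches into two more.
Let C(k) = total number of calls made by func(k), including the call to func(k) itself.
Base cases: C(0) = 1, C(1) = 1
Recurrence: C(k) = 1 + C(k-1) + C(k-2)
  C(2) = 1 + C(1) + C(0) = 1 + 1 + 1 = 3
  C(3) = 1 + C(2) + C(1) = 1 + 3 + 1 = 5
  C(4) = 1 + C(3) + C(2) = 1 + 5 + 3 = 9
  C(5) = 1 + C(4) + C(3) = 1 + 9 + 5 = 15
  C(6) = 1 + C(5) + C(4) = 1 + 15 + 9 = 25
  C(7) = 1 + C(6) + C(5) = 1 + 25 + 15 = 41
  C(8) = 1 + C(7) + C(6) = 1 + 41 + 25 = 67
  C(9) = 1 + C(8) + C(7) = 1 + 67 + 41 = 109
Total calls = C(9) = 109


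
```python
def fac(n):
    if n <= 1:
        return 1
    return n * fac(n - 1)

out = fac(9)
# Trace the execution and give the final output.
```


fac(9)
= 9 * fac(8)
= 9 * 8 * fac(7)
= 9 * 8 * 7 * fac(6)
= 9 * 8 * 7 * 6 * fac(5)
= 9 * 8 * 7 * 6 * 5 * fac(4)
= 9 * 8 * 7 * 6 * 5 * 4 * fac(3)
= 9 * 8 * 7 * 6 * 5 * 4 * 3 * fac(2)
= 9 * 8 * 7 * 6 * 5 * 4 * 3 * 2 * fac(1)
= 9 * 8 * 7 * 6 * 5 * 4 * 3 * 2 * 1
= 362880


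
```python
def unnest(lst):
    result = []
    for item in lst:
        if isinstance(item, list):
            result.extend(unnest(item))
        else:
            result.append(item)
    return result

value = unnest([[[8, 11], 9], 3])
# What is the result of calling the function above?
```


unnest([[[8, 11], 9], 3])
Processing each element:
  [[8, 11], 9] is a list -> unnest recursively -> [8, 11, 9]
  3 is not a list -> append 3
= [8, 11, 9, 3]


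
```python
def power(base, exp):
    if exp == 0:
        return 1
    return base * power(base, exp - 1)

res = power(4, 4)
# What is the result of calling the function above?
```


power(4, 4)
= 4 * power(4, 3)
= 4 * 4 * power(4, 2)
= 4 * 4 * 4 * power(4, 1)
= 4 * 4 * 4 * 4 * power(4, 0)
= 4 * 4 * 4 * 4 * 1
= 256


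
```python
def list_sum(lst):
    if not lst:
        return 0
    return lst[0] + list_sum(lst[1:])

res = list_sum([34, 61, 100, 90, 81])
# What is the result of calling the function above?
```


list_sum([34, 61, 100, 90, 81])
= 34 + list_sum([61, 100, 90, 81])
= 34 + 61 + list_sum([100, 90, 81])
= 34 + 61 + 100 + list_sum([90, 81])
= 34 + 61 + 100 + 90 + list_sum([81])
= 34 + 61 + 100 + 90 + 81 + list_sum([])
= 34 + 61 + 100 + 90 + 81 + 0
= 366


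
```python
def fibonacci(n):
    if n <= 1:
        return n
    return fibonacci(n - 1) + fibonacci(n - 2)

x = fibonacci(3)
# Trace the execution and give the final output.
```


fibonacci(3)
= fibonacci(2) + fibonacci(1)
Computing bottom-up: fibonacci(0)=0, fibonacci(1)=1, fibonacci(2)=1, fibonacci(3)=2
= 2


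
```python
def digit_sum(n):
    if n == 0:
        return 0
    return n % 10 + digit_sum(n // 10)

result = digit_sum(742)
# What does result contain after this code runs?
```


digit_sum(742)
= 2 + digit_sum(74)
= 2 + 4 + digit_sum(7)
= 2 + 4 + 7 + digit_sum(0)
= 2 + 4 + 7 + 0
= 13


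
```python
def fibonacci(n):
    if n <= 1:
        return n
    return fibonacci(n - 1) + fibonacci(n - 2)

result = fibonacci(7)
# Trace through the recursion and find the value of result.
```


fibonacci(7)
= fibonacci(6) + fibonacci(5)
= (fibonacci(5) + fibonacci(4)) + fibonacci(5)
Computing bottom-up: fibonacci(0)=0, fibonacci(1)=1, fibonacci(2)=1, fibonacci(3)=2, fibonacci(4)=3, fibonacci(5)=5, fibonacci(6)=8, fibonacci(7)=13
= 13


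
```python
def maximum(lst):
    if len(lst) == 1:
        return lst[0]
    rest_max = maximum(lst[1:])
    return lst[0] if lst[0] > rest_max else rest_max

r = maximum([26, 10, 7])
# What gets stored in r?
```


maximum([26, 10, 7])
= compare 26 with maximum([10, 7])
= compare 10 with maximum([7])
Base: maximum([7]) = 7
compare 10 with 7: max = 10
compare 26 with 10: max = 26
= 26


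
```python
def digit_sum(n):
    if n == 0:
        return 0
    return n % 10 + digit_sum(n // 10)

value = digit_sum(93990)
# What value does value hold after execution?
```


digit_sum(93990)
= 0 + digit_sum(9399)
= 0 + 9 + digit_sum(939)
= 0 + 9 + 9 + digit_sum(93)
= 0 + 9 + 9 + 3 + digit_sum(9)
= 0 + 9 + 9 + 3 + 9 + digit_sum(0)
= 0 + 9 + 9 + 3 + 9 + 0
= 30


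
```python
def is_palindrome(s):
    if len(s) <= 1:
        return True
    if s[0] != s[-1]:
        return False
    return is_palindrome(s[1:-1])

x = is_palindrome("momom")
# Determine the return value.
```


is_palindrome("momom")
"momom": s[0]='m' == s[-1]='m' -> is_palindrome("omo")
"omo": s[0]='o' == s[-1]='o' -> is_palindrome("m")
"m": len <= 1 -> True
= True


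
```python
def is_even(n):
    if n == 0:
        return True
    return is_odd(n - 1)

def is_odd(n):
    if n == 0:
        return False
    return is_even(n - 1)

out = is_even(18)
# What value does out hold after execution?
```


is_even(18)
= is_odd(17)
= is_even(16)
= is_odd(15)
= is_even(14)
= is_odd(13)
= is_even(12)
= is_odd(11)
= is_even(10)
= is_odd(9)
= is_even(8)
= is_odd(7)
= is_even(6)
= is_odd(5)
= is_even(4)
= is_odd(3)
= is_even(2)
= is_odd(1)
= is_even(0)
n == 0: return True
= True


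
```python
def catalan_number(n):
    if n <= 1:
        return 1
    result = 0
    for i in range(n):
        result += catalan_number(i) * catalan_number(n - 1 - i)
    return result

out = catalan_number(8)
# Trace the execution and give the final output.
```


catalan_number(8)
= sum of catalan_number(i) * catalan_number(8-1-i) for i in 0..7
First compute sub-values bottom-up:
  catalan_number(0) = 1, catalan_number(1) = 1
  catalan_number(2) = 1*1 + 1*1 = 2
  catalan_number(3) = 1*2 + 1*1 + 2*1 = 5
  catalan_number(4) = 1*5 + 1*2 + 2*1 + 5*1 = 14
  catalan_number(5) = 1*14 + 1*5 + 2*2 + 5*1 + 14*1 = 42
  catalan_number(6) = 1*42 + 1*14 + 2*5 + 5*2 + 14*1 + 42*1 = 132
  catalan_number(7) = 1*132 + 1*42 + 2*14 + 5*5 + 14*2 + 42*1 + 132*1 = 429
Now catalan_number(8):
  catalan_number(0)*catalan_number(7) = 1*429 = 429
  catalan_number(1)*catalan_number(6) = 1*132 = 132
  catalan_number(2)*catalan_number(5) = 2*42 = 84
  catalan_number(3)*catalan_number(4) = 5*14 = 70
  catalan_number(4)*catalan_number(3) = 14*5 = 70
  catalan_number(5)*catalan_number(2) = 42*2 = 84
  catalan_number(6)*catalan_number(1) = 132*1 = 132
  catalan_number(7)*catalan_number(0) = 429*1 = 429
= 429 + 132 + 84 + 70 + 70 + 84 + 132 + 429
= 1430


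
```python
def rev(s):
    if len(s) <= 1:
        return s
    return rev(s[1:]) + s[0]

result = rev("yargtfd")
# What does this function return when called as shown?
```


rev("yargtfd")
= rev("argtfd") + "y"
= rev("rgtfd") + "a" + "y"
= rev("gtfd") + "r" + "a" + "y"
= rev("tfd") + "g" + "r" + "a" + "y"
= rev("fd") + "t" + "g" + "r" + "a" + "y"
= rev("d") + "f" + "t" + "g" + "r" + "a" + "y"
= "d" + "f" + "t" + "g" + "r" + "a" + "y"
= "dftgray"


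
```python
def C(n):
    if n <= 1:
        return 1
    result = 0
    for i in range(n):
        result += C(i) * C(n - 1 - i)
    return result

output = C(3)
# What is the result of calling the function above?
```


C(3)
= sum of C(i) * C(3-1-i) for i in 0..2
First compute sub-values bottom-up:
  C(0) = 1, C(1) = 1
  C(2) = 1*1 + 1*1 = 2
Now C(3):
  C(0)*C(2) = 1*2 = 2
  C(1)*C(1) = 1*1 = 1
  C(2)*C(0) = 2*1 = 2
= 2 + 1 + 2
= 5


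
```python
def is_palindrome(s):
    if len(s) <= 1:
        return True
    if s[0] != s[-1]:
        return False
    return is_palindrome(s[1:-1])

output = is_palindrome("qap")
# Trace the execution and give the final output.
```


is_palindrome("qap")
"qap": s[0]='q' != s[-1]='p' -> False
= False


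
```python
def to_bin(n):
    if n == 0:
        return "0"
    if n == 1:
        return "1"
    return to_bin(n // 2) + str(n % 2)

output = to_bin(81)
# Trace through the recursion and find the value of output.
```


to_bin(81)
= to_bin(40) + "1"
= to_bin(20) + "0" + "1"
= to_bin(10) + "0" + "0" + "1"
= to_bin(5) + "0" + "0" + "0" + "1"
= to_bin(2) + "1" + "0" + "0" + "0" + "1"
= to_bin(1) + "0" + "1" + "0" + "0" + "0" + "1"
= "1" + "0" + "1" + "0" + "0" + "0" + "1"
= "1010001"


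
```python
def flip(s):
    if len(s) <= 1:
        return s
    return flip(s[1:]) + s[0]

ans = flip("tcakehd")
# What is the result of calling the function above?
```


flip("tcakehd")
= flip("cakehd") + "t"
= flip("akehd") + "c" + "t"
= flip("kehd") + "a" + "c" + "t"
= flip("ehd") + "k" + "a" + "c" + "t"
= flip("hd") + "e" + "k" + "a" + "c" + "t"
= flip("d") + "h" + "e" + "k" + "a" + "c" + "t"
= "d" + "h" + "e" + "k" + "a" + "c" + "t"
= "dhekact"


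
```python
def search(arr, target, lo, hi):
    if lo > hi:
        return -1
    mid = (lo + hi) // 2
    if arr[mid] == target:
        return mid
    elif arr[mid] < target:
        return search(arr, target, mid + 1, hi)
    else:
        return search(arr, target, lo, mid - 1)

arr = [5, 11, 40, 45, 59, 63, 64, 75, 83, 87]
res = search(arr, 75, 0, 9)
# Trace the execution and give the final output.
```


search(arr, 75, 0, 9)
lo=0, hi=9, mid=4, arr[mid]=59
59 < 75, search right half
lo=5, hi=9, mid=7, arr[mid]=75
arr[7] == 75, found at index 7
= 7


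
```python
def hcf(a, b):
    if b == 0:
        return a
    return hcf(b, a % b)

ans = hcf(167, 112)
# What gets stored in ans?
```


hcf(167, 112)
= hcf(112, 167 % 112) = hcf(112, 55)
= hcf(55, 112 % 55) = hcf(55, 2)
= hcf(2, 55 % 2) = hcf(2, 1)
= hcf(1, 2 % 1) = hcf(1, 0)
b == 0, return a = 1


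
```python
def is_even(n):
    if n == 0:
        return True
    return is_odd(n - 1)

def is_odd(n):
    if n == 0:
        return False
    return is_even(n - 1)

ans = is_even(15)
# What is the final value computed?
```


is_even(15)
= is_odd(14)
= is_even(13)
= is_odd(12)
= is_even(11)
= is_odd(10)
= is_even(9)
= is_odd(8)
= is_even(7)
= is_odd(6)
= is_even(5)
= is_odd(4)
= is_even(3)
= is_odd(2)
= is_even(1)
= is_odd(0)
n == 0: return False
= False


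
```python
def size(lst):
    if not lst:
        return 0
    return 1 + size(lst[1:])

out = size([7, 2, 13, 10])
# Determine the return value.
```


size([7, 2, 13, 10])
= 1 + size([2, 13, 10])
= 1 + 1 + size([13, 10])
= 1 + 1 + 1 + size([10])
= 1 + 1 + 1 + 1 + size([])
= 1 + 1 + 1 + 1 + 0
= 4


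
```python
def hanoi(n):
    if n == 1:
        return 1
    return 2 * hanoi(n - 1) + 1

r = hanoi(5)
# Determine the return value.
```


hanoi(5)
= 2 * hanoi(4) + 1
= 2 * (2 * hanoi(3) + 1) + 1
= 2 * (2 * (2 * hanoi(2) + 1) + 1) + 1
= 2 * (2 * (2 * (2 * hanoi(1) + 1) + 1) + 1) + 1
Now compute bottom-up:
hanoi(1) = 1
hanoi(2) = 2 * 1 + 1 = 3
hanoi(3) = 2 * 3 + 1 = 7
hanoi(4) = 2 * 7 + 1 = 15
hanoi(5) = 2 * 15 + 1 = 31
= 31


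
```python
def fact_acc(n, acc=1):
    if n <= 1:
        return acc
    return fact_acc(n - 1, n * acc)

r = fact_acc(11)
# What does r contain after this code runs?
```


fact_acc(11, 1)
= fact_acc(10, 11 * 1) = fact_acc(10, 11)
= fact_acc(9, 10 * 11) = fact_acc(9, 110)
= fact_acc(8, 9 * 110) = fact_acc(8, 990)
= fact_acc(7, 8 * 990) = fact_acc(7, 7920)
= fact_acc(6, 7 * 7920) = fact_acc(6, 55440)
= fact_acc(5, 6 * 55440) = fact_acc(5, 332640)
= fact_acc(4, 5 * 332640) = fact_acc(4, 1663200)
= fact_acc(3, 4 * 1663200) = fact_acc(3, 6652800)
= fact_acc(2, 3 * 6652800) = fact_acc(2, 19958400)
= fact_acc(1, 2 * 19958400) = fact_acc(1, 39916800)
n <= 1, return acc = 39916800


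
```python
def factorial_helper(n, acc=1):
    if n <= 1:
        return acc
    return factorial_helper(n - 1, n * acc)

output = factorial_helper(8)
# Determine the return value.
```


factorial_helper(8, 1)
= factorial_helper(7, 8 * 1) = factorial_helper(7, 8)
= factorial_helper(6, 7 * 8) = factorial_helper(6, 56)
= factorial_helper(5, 6 * 56) = factorial_helper(5, 336)
= factorial_helper(4, 5 * 336) = factorial_helper(4, 1680)
= factorial_helper(3, 4 * 1680) = factorial_helper(3, 6720)
= factorial_helper(2, 3 * 6720) = factorial_helper(2, 20160)
= factorial_helper(1, 2 * 20160) = factorial_helper(1, 40320)
n <= 1, return acc = 40320


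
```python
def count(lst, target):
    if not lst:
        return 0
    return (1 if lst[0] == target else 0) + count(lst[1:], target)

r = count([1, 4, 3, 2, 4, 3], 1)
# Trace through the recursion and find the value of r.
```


count([1, 4, 3, 2, 4, 3], 1)
lst[0]=1 == 1: 1 + count([4, 3, 2, 4, 3], 1)
lst[0]=4 != 1: 0 + count([3, 2, 4, 3], 1)
lst[0]=3 != 1: 0 + count([2, 4, 3], 1)
lst[0]=2 != 1: 0 + count([4, 3], 1)
lst[0]=4 != 1: 0 + count([3], 1)
lst[0]=3 != 1: 0 + count([], 1)
= 1


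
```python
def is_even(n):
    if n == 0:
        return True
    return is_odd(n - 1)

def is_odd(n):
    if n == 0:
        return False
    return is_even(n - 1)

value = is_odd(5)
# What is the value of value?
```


is_odd(5)
= is_even(4)
= is_odd(3)
= is_even(2)
= is_odd(1)
= is_even(0)
n == 0: return True
= True


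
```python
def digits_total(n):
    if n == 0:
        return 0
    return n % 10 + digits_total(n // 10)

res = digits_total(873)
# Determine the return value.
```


digits_total(873)
= 3 + digits_total(87)
= 3 + 7 + digits_total(8)
= 3 + 7 + 8 + digits_total(0)
= 3 + 7 + 8 + 0
= 18


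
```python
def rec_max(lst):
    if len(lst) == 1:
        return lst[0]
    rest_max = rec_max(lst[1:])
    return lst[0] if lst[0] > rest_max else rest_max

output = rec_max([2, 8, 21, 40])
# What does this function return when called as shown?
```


rec_max([2, 8, 21, 40])
= compare 2 with rec_max([8, 21, 40])
= compare 8 with rec_max([21, 40])
= compare 21 with rec_max([40])
Base: rec_max([40]) = 40
compare 21 with 40: max = 40
compare 8 with 40: max = 40
compare 2 with 40: max = 40
= 40


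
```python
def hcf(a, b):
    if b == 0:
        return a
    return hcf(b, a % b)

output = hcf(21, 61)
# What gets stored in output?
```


hcf(21, 61)
= hcf(61, 21 % 61) = hcf(61, 21)
= hcf(21, 61 % 21) = hcf(21, 19)
= hcf(19, 21 % 19) = hcf(19, 2)
= hcf(2, 19 % 2) = hcf(2, 1)
= hcf(1, 2 % 1) = hcf(1, 0)
b == 0, return a = 1


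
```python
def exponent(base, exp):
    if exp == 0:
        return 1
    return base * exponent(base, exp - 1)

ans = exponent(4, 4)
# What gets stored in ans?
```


exponent(4, 4)
= 4 * exponent(4, 3)
= 4 * 4 * exponent(4, 2)
= 4 * 4 * 4 * exponent(4, 1)
= 4 * 4 * 4 * 4 * exponent(4, 0)
= 4 * 4 * 4 * 4 * 1
= 256


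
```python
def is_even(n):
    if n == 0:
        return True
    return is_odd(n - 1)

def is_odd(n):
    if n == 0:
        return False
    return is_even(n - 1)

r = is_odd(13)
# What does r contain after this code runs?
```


is_odd(13)
= is_even(12)
= is_odd(11)
= is_even(10)
= is_odd(9)
= is_even(8)
= is_odd(7)
= is_even(6)
= is_odd(5)
= is_even(4)
= is_odd(3)
= is_even(2)
= is_odd(1)
= is_even(0)
n == 0: return True
= True


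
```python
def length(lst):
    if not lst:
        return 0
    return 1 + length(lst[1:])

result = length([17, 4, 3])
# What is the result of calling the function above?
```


length([17, 4, 3])
= 1 + length([4, 3])
= 1 + 1 + length([3])
= 1 + 1 + 1 + length([])
= 1 + 1 + 1 + 0
= 3


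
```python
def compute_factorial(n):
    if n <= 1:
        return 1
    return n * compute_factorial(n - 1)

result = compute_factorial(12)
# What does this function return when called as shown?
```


compute_factorial(12)
= 12 * compute_factorial(11)
= 12 * 11 * compute_factorial(10)
= 12 * 11 * 10 * compute_factorial(9)
= 12 * 11 * 10 * 9 * compute_factorial(8)
= 12 * 11 * 10 * 9 * 8 * compute_factorial(7)
= 12 * 11 * 10 * 9 * 8 * 7 * compute_factorial(6)
= 12 * 11 * 10 * 9 * 8 * 7 * 6 * compute_factorial(5)
= 12 * 11 * 10 * 9 * 8 * 7 * 6 * 5 * compute_factorial(4)
= 12 * 11 * 10 * 9 * 8 * 7 * 6 * 5 * 4 * compute_factorial(3)
= 12 * 11 * 10 * 9 * 8 * 7 * 6 * 5 * 4 * 3 * compute_factorial(2)
= 12 * 11 * 10 * 9 * 8 * 7 * 6 * 5 * 4 * 3 * 2 * compute_factorial(1)
= 12 * 11 * 10 * 9 * 8 * 7 * 6 * 5 * 4 * 3 * 2 * 1
= 479001600


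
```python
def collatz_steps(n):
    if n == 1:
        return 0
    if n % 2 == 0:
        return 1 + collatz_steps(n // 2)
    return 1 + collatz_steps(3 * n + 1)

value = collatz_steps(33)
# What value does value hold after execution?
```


collatz_steps(33)
33 is odd -> 3*33+1 = 100 -> collatz_steps(100)
100 is even -> collatz_steps(50)
50 is even -> collatz_steps(25)
25 is odd -> 3*25+1 = 76 -> collatz_steps(76)
76 is even -> collatz_steps(38)
38 is even -> collatz_steps(19)
19 is odd -> 3*19+1 = 58 -> collatz_steps(58)
58 is even -> collatz_steps(29)
29 is odd -> 3*29+1 = 88 -> collatz_steps(88)
88 is even -> collatz_steps(44)
44 is even -> collatz_steps(22)
22 is even -> collatz_steps(11)
11 is odd -> 3*11+1 = 34 -> collatz_steps(34)
34 is even -> collatz_steps(17)
17 is odd -> 3*17+1 = 52 -> collatz_steps(52)
52 is even -> collatz_steps(26)
26 is even -> collatz_steps(13)
13 is odd -> 3*13+1 = 40 -> collatz_steps(40)
40 is even -> collatz_steps(20)
20 is even -> collatz_steps(10)
10 is even -> collatz_steps(5)
5 is odd -> 3*5+1 = 16 -> collatz_steps(16)
16 is even -> collatz_steps(8)
8 is even -> collatz_steps(4)
4 is even -> collatz_steps(2)
2 is even -> collatz_steps(1)
Reached 1 after 26 steps
= 26
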